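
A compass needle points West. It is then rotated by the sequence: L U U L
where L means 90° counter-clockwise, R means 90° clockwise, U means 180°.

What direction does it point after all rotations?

Start: West
  L (left (90° counter-clockwise)) -> South
  U (U-turn (180°)) -> North
  U (U-turn (180°)) -> South
  L (left (90° counter-clockwise)) -> East
Final: East

Answer: Final heading: East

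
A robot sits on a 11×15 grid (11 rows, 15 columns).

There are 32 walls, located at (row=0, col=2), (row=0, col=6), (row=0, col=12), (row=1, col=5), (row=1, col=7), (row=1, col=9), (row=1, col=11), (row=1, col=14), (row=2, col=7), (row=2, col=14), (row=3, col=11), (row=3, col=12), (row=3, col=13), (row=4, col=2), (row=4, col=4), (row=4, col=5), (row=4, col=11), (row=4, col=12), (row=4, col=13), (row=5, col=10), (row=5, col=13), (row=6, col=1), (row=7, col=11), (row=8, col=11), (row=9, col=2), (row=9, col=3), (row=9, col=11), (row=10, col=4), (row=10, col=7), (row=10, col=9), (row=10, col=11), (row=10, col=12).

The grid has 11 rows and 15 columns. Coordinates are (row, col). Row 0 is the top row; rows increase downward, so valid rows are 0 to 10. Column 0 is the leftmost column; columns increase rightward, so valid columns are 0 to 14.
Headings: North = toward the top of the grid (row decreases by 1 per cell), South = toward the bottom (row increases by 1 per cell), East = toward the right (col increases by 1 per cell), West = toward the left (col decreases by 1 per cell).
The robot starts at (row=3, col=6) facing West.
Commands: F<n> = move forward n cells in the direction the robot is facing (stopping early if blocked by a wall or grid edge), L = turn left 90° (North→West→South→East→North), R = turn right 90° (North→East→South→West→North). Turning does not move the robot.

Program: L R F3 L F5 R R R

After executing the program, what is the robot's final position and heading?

Start: (row=3, col=6), facing West
  L: turn left, now facing South
  R: turn right, now facing West
  F3: move forward 3, now at (row=3, col=3)
  L: turn left, now facing South
  F5: move forward 5, now at (row=8, col=3)
  R: turn right, now facing West
  R: turn right, now facing North
  R: turn right, now facing East
Final: (row=8, col=3), facing East

Answer: Final position: (row=8, col=3), facing East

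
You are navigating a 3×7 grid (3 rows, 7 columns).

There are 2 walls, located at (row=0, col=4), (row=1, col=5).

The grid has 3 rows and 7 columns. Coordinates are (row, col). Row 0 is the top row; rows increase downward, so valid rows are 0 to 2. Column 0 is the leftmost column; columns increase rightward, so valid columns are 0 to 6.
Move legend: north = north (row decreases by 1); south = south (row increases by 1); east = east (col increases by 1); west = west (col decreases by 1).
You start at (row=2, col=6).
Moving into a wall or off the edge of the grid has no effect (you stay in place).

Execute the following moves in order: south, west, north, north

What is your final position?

Start: (row=2, col=6)
  south (south): blocked, stay at (row=2, col=6)
  west (west): (row=2, col=6) -> (row=2, col=5)
  north (north): blocked, stay at (row=2, col=5)
  north (north): blocked, stay at (row=2, col=5)
Final: (row=2, col=5)

Answer: Final position: (row=2, col=5)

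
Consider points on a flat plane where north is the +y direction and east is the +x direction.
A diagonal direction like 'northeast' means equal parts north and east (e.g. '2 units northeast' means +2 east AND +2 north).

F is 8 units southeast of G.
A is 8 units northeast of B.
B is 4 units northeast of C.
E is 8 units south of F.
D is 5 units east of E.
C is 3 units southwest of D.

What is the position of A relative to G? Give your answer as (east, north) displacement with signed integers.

Place G at the origin (east=0, north=0).
  F is 8 units southeast of G: delta (east=+8, north=-8); F at (east=8, north=-8).
  E is 8 units south of F: delta (east=+0, north=-8); E at (east=8, north=-16).
  D is 5 units east of E: delta (east=+5, north=+0); D at (east=13, north=-16).
  C is 3 units southwest of D: delta (east=-3, north=-3); C at (east=10, north=-19).
  B is 4 units northeast of C: delta (east=+4, north=+4); B at (east=14, north=-15).
  A is 8 units northeast of B: delta (east=+8, north=+8); A at (east=22, north=-7).
Therefore A relative to G: (east=22, north=-7).

Answer: A is at (east=22, north=-7) relative to G.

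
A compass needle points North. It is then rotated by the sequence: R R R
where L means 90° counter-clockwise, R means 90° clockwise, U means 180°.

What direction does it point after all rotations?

Start: North
  R (right (90° clockwise)) -> East
  R (right (90° clockwise)) -> South
  R (right (90° clockwise)) -> West
Final: West

Answer: Final heading: West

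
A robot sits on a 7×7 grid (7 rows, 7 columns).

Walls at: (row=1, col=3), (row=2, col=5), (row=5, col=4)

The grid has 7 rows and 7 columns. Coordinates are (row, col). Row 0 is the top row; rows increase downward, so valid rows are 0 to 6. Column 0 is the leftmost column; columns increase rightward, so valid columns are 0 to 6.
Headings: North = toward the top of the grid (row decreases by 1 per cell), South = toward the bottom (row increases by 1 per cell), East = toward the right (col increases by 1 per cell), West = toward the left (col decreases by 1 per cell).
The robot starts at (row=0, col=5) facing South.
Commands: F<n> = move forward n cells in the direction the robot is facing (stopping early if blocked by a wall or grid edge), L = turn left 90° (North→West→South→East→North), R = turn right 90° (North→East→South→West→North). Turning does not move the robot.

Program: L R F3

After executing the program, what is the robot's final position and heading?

Start: (row=0, col=5), facing South
  L: turn left, now facing East
  R: turn right, now facing South
  F3: move forward 1/3 (blocked), now at (row=1, col=5)
Final: (row=1, col=5), facing South

Answer: Final position: (row=1, col=5), facing South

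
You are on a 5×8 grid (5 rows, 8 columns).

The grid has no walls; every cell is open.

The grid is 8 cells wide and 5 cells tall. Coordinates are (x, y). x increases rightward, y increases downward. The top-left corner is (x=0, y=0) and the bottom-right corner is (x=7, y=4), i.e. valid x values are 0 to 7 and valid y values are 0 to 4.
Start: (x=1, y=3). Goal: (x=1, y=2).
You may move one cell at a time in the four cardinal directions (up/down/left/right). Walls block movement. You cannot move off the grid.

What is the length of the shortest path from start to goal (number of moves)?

Answer: Shortest path length: 1

Derivation:
BFS from (x=1, y=3) until reaching (x=1, y=2):
  Distance 0: (x=1, y=3)
  Distance 1: (x=1, y=2), (x=0, y=3), (x=2, y=3), (x=1, y=4)  <- goal reached here
One shortest path (1 moves): (x=1, y=3) -> (x=1, y=2)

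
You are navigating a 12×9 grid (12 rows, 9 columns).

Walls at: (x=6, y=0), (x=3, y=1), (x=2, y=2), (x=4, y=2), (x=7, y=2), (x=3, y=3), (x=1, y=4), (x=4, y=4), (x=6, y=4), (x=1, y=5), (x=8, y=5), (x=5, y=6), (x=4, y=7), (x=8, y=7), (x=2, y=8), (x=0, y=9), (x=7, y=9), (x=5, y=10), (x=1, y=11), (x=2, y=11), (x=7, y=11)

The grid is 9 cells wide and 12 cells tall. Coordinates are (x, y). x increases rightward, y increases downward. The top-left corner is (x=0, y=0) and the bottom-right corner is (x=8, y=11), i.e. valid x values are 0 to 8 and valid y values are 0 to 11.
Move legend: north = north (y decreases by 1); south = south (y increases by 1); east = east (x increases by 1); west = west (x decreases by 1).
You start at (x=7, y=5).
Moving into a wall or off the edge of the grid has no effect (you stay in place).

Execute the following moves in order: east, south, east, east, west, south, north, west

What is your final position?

Answer: Final position: (x=6, y=6)

Derivation:
Start: (x=7, y=5)
  east (east): blocked, stay at (x=7, y=5)
  south (south): (x=7, y=5) -> (x=7, y=6)
  east (east): (x=7, y=6) -> (x=8, y=6)
  east (east): blocked, stay at (x=8, y=6)
  west (west): (x=8, y=6) -> (x=7, y=6)
  south (south): (x=7, y=6) -> (x=7, y=7)
  north (north): (x=7, y=7) -> (x=7, y=6)
  west (west): (x=7, y=6) -> (x=6, y=6)
Final: (x=6, y=6)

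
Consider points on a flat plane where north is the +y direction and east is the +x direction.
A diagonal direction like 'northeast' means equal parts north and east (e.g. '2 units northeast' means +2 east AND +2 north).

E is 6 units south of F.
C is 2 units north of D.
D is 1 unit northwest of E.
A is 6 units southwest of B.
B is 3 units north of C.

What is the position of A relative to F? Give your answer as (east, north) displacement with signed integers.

Answer: A is at (east=-7, north=-6) relative to F.

Derivation:
Place F at the origin (east=0, north=0).
  E is 6 units south of F: delta (east=+0, north=-6); E at (east=0, north=-6).
  D is 1 unit northwest of E: delta (east=-1, north=+1); D at (east=-1, north=-5).
  C is 2 units north of D: delta (east=+0, north=+2); C at (east=-1, north=-3).
  B is 3 units north of C: delta (east=+0, north=+3); B at (east=-1, north=0).
  A is 6 units southwest of B: delta (east=-6, north=-6); A at (east=-7, north=-6).
Therefore A relative to F: (east=-7, north=-6).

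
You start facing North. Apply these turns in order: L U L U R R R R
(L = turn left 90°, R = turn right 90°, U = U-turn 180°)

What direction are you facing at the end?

Start: North
  L (left (90° counter-clockwise)) -> West
  U (U-turn (180°)) -> East
  L (left (90° counter-clockwise)) -> North
  U (U-turn (180°)) -> South
  R (right (90° clockwise)) -> West
  R (right (90° clockwise)) -> North
  R (right (90° clockwise)) -> East
  R (right (90° clockwise)) -> South
Final: South

Answer: Final heading: South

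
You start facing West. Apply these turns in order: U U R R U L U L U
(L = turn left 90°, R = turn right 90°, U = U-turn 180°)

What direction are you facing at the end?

Answer: Final heading: East

Derivation:
Start: West
  U (U-turn (180°)) -> East
  U (U-turn (180°)) -> West
  R (right (90° clockwise)) -> North
  R (right (90° clockwise)) -> East
  U (U-turn (180°)) -> West
  L (left (90° counter-clockwise)) -> South
  U (U-turn (180°)) -> North
  L (left (90° counter-clockwise)) -> West
  U (U-turn (180°)) -> East
Final: East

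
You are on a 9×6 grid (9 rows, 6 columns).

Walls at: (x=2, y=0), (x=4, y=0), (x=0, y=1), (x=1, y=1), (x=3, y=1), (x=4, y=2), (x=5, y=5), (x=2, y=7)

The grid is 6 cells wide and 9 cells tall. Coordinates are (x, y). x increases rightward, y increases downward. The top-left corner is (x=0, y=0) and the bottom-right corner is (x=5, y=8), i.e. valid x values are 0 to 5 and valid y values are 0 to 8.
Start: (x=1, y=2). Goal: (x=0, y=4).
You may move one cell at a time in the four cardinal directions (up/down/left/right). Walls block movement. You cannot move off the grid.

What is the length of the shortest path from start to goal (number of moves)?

BFS from (x=1, y=2) until reaching (x=0, y=4):
  Distance 0: (x=1, y=2)
  Distance 1: (x=0, y=2), (x=2, y=2), (x=1, y=3)
  Distance 2: (x=2, y=1), (x=3, y=2), (x=0, y=3), (x=2, y=3), (x=1, y=4)
  Distance 3: (x=3, y=3), (x=0, y=4), (x=2, y=4), (x=1, y=5)  <- goal reached here
One shortest path (3 moves): (x=1, y=2) -> (x=0, y=2) -> (x=0, y=3) -> (x=0, y=4)

Answer: Shortest path length: 3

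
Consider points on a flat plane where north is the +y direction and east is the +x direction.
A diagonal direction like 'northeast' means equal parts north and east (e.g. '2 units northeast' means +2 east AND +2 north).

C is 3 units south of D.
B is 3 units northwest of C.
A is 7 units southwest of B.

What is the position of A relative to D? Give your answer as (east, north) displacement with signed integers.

Place D at the origin (east=0, north=0).
  C is 3 units south of D: delta (east=+0, north=-3); C at (east=0, north=-3).
  B is 3 units northwest of C: delta (east=-3, north=+3); B at (east=-3, north=0).
  A is 7 units southwest of B: delta (east=-7, north=-7); A at (east=-10, north=-7).
Therefore A relative to D: (east=-10, north=-7).

Answer: A is at (east=-10, north=-7) relative to D.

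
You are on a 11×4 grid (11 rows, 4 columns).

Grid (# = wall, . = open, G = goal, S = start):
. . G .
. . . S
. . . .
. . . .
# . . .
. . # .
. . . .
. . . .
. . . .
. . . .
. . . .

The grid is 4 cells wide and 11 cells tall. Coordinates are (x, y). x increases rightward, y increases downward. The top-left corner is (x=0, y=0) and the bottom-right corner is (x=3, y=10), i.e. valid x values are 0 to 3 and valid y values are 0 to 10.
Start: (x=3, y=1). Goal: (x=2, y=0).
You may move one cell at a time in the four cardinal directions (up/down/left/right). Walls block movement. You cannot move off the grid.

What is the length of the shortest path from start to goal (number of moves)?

BFS from (x=3, y=1) until reaching (x=2, y=0):
  Distance 0: (x=3, y=1)
  Distance 1: (x=3, y=0), (x=2, y=1), (x=3, y=2)
  Distance 2: (x=2, y=0), (x=1, y=1), (x=2, y=2), (x=3, y=3)  <- goal reached here
One shortest path (2 moves): (x=3, y=1) -> (x=2, y=1) -> (x=2, y=0)

Answer: Shortest path length: 2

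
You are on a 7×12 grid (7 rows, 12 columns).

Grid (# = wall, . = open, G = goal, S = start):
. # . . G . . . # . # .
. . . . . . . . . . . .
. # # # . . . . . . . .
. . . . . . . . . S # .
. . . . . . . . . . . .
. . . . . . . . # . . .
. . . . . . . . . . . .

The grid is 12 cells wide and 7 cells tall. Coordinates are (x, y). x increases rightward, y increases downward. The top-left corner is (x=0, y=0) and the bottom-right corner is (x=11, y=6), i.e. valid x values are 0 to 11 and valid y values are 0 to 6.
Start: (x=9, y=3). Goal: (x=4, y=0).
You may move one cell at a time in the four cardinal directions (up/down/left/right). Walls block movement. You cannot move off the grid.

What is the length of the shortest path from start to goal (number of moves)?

BFS from (x=9, y=3) until reaching (x=4, y=0):
  Distance 0: (x=9, y=3)
  Distance 1: (x=9, y=2), (x=8, y=3), (x=9, y=4)
  Distance 2: (x=9, y=1), (x=8, y=2), (x=10, y=2), (x=7, y=3), (x=8, y=4), (x=10, y=4), (x=9, y=5)
  Distance 3: (x=9, y=0), (x=8, y=1), (x=10, y=1), (x=7, y=2), (x=11, y=2), (x=6, y=3), (x=7, y=4), (x=11, y=4), (x=10, y=5), (x=9, y=6)
  Distance 4: (x=7, y=1), (x=11, y=1), (x=6, y=2), (x=5, y=3), (x=11, y=3), (x=6, y=4), (x=7, y=5), (x=11, y=5), (x=8, y=6), (x=10, y=6)
  Distance 5: (x=7, y=0), (x=11, y=0), (x=6, y=1), (x=5, y=2), (x=4, y=3), (x=5, y=4), (x=6, y=5), (x=7, y=6), (x=11, y=6)
  Distance 6: (x=6, y=0), (x=5, y=1), (x=4, y=2), (x=3, y=3), (x=4, y=4), (x=5, y=5), (x=6, y=6)
  Distance 7: (x=5, y=0), (x=4, y=1), (x=2, y=3), (x=3, y=4), (x=4, y=5), (x=5, y=6)
  Distance 8: (x=4, y=0), (x=3, y=1), (x=1, y=3), (x=2, y=4), (x=3, y=5), (x=4, y=6)  <- goal reached here
One shortest path (8 moves): (x=9, y=3) -> (x=8, y=3) -> (x=7, y=3) -> (x=6, y=3) -> (x=5, y=3) -> (x=4, y=3) -> (x=4, y=2) -> (x=4, y=1) -> (x=4, y=0)

Answer: Shortest path length: 8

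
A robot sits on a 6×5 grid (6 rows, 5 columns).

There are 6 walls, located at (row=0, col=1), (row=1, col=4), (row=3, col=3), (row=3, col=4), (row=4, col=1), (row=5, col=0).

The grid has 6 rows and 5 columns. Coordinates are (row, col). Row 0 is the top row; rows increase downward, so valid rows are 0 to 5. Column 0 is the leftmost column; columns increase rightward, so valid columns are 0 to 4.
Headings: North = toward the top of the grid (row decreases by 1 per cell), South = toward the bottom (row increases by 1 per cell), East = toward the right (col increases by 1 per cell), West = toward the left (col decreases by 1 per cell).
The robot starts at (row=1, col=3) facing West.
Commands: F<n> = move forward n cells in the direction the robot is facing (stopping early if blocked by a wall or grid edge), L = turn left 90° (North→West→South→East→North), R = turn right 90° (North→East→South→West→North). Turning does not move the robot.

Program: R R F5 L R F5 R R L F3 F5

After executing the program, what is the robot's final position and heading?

Answer: Final position: (row=2, col=3), facing South

Derivation:
Start: (row=1, col=3), facing West
  R: turn right, now facing North
  R: turn right, now facing East
  F5: move forward 0/5 (blocked), now at (row=1, col=3)
  L: turn left, now facing North
  R: turn right, now facing East
  F5: move forward 0/5 (blocked), now at (row=1, col=3)
  R: turn right, now facing South
  R: turn right, now facing West
  L: turn left, now facing South
  F3: move forward 1/3 (blocked), now at (row=2, col=3)
  F5: move forward 0/5 (blocked), now at (row=2, col=3)
Final: (row=2, col=3), facing South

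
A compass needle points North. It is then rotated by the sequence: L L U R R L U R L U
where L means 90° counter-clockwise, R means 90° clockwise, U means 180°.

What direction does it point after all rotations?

Start: North
  L (left (90° counter-clockwise)) -> West
  L (left (90° counter-clockwise)) -> South
  U (U-turn (180°)) -> North
  R (right (90° clockwise)) -> East
  R (right (90° clockwise)) -> South
  L (left (90° counter-clockwise)) -> East
  U (U-turn (180°)) -> West
  R (right (90° clockwise)) -> North
  L (left (90° counter-clockwise)) -> West
  U (U-turn (180°)) -> East
Final: East

Answer: Final heading: East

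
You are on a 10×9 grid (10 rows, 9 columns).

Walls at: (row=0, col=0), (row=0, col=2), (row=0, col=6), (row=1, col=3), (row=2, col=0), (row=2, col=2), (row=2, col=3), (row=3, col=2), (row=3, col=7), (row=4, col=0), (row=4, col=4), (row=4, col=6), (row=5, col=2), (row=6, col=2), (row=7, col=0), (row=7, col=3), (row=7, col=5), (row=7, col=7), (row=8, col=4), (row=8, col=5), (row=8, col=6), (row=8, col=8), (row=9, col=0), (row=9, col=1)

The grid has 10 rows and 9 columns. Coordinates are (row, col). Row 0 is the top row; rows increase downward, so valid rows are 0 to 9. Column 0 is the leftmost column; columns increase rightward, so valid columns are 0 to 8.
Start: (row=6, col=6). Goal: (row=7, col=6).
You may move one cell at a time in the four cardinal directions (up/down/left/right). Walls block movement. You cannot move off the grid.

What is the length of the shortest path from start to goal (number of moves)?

Answer: Shortest path length: 1

Derivation:
BFS from (row=6, col=6) until reaching (row=7, col=6):
  Distance 0: (row=6, col=6)
  Distance 1: (row=5, col=6), (row=6, col=5), (row=6, col=7), (row=7, col=6)  <- goal reached here
One shortest path (1 moves): (row=6, col=6) -> (row=7, col=6)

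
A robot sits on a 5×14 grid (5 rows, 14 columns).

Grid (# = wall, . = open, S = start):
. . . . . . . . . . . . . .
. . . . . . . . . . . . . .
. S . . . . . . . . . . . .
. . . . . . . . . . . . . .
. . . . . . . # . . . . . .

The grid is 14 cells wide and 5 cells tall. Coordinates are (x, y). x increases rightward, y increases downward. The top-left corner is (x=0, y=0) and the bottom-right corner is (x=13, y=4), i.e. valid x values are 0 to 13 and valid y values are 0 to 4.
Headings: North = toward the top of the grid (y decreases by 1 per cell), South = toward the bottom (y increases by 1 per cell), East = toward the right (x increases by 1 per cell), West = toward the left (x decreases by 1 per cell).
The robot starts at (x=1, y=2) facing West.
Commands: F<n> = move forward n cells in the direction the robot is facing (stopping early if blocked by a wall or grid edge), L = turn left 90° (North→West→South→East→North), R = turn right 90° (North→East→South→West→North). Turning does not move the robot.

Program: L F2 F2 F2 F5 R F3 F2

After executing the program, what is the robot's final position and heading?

Start: (x=1, y=2), facing West
  L: turn left, now facing South
  F2: move forward 2, now at (x=1, y=4)
  F2: move forward 0/2 (blocked), now at (x=1, y=4)
  F2: move forward 0/2 (blocked), now at (x=1, y=4)
  F5: move forward 0/5 (blocked), now at (x=1, y=4)
  R: turn right, now facing West
  F3: move forward 1/3 (blocked), now at (x=0, y=4)
  F2: move forward 0/2 (blocked), now at (x=0, y=4)
Final: (x=0, y=4), facing West

Answer: Final position: (x=0, y=4), facing West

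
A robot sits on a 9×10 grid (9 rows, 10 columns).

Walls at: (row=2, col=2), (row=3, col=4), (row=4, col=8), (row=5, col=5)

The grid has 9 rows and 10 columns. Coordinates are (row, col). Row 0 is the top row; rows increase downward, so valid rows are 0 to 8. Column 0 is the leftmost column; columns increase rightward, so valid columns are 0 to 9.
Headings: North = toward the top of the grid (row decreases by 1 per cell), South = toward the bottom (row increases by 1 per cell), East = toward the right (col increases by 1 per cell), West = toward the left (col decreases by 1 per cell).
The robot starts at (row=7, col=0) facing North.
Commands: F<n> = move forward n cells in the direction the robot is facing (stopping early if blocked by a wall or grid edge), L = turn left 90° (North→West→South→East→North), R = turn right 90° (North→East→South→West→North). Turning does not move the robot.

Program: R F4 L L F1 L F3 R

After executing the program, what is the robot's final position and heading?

Answer: Final position: (row=8, col=3), facing West

Derivation:
Start: (row=7, col=0), facing North
  R: turn right, now facing East
  F4: move forward 4, now at (row=7, col=4)
  L: turn left, now facing North
  L: turn left, now facing West
  F1: move forward 1, now at (row=7, col=3)
  L: turn left, now facing South
  F3: move forward 1/3 (blocked), now at (row=8, col=3)
  R: turn right, now facing West
Final: (row=8, col=3), facing West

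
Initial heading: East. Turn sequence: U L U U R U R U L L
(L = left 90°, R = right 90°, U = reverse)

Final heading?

Answer: Final heading: South

Derivation:
Start: East
  U (U-turn (180°)) -> West
  L (left (90° counter-clockwise)) -> South
  U (U-turn (180°)) -> North
  U (U-turn (180°)) -> South
  R (right (90° clockwise)) -> West
  U (U-turn (180°)) -> East
  R (right (90° clockwise)) -> South
  U (U-turn (180°)) -> North
  L (left (90° counter-clockwise)) -> West
  L (left (90° counter-clockwise)) -> South
Final: South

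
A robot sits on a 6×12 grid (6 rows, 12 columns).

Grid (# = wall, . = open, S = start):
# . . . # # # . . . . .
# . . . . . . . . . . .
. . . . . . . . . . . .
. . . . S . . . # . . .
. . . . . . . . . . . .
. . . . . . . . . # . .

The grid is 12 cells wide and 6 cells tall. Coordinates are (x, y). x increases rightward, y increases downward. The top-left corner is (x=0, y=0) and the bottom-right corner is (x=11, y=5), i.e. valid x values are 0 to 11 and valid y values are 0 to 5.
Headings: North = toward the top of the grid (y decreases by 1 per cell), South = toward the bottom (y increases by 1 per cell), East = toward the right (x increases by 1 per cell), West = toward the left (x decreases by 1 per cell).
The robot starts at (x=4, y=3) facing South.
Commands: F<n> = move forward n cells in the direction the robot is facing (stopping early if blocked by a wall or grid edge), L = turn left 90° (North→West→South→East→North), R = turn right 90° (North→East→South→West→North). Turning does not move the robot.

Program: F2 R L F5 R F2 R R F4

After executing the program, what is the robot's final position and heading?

Start: (x=4, y=3), facing South
  F2: move forward 2, now at (x=4, y=5)
  R: turn right, now facing West
  L: turn left, now facing South
  F5: move forward 0/5 (blocked), now at (x=4, y=5)
  R: turn right, now facing West
  F2: move forward 2, now at (x=2, y=5)
  R: turn right, now facing North
  R: turn right, now facing East
  F4: move forward 4, now at (x=6, y=5)
Final: (x=6, y=5), facing East

Answer: Final position: (x=6, y=5), facing East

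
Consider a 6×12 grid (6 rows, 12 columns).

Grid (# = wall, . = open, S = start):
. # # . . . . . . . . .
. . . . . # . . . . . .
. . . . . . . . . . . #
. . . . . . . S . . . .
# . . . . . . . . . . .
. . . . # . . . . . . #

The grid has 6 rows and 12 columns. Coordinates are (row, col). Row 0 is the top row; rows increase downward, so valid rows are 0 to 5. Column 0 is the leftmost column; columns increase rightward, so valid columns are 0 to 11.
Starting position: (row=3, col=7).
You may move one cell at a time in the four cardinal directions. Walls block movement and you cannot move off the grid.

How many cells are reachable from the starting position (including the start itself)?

BFS flood-fill from (row=3, col=7):
  Distance 0: (row=3, col=7)
  Distance 1: (row=2, col=7), (row=3, col=6), (row=3, col=8), (row=4, col=7)
  Distance 2: (row=1, col=7), (row=2, col=6), (row=2, col=8), (row=3, col=5), (row=3, col=9), (row=4, col=6), (row=4, col=8), (row=5, col=7)
  Distance 3: (row=0, col=7), (row=1, col=6), (row=1, col=8), (row=2, col=5), (row=2, col=9), (row=3, col=4), (row=3, col=10), (row=4, col=5), (row=4, col=9), (row=5, col=6), (row=5, col=8)
  Distance 4: (row=0, col=6), (row=0, col=8), (row=1, col=9), (row=2, col=4), (row=2, col=10), (row=3, col=3), (row=3, col=11), (row=4, col=4), (row=4, col=10), (row=5, col=5), (row=5, col=9)
  Distance 5: (row=0, col=5), (row=0, col=9), (row=1, col=4), (row=1, col=10), (row=2, col=3), (row=3, col=2), (row=4, col=3), (row=4, col=11), (row=5, col=10)
  Distance 6: (row=0, col=4), (row=0, col=10), (row=1, col=3), (row=1, col=11), (row=2, col=2), (row=3, col=1), (row=4, col=2), (row=5, col=3)
  Distance 7: (row=0, col=3), (row=0, col=11), (row=1, col=2), (row=2, col=1), (row=3, col=0), (row=4, col=1), (row=5, col=2)
  Distance 8: (row=1, col=1), (row=2, col=0), (row=5, col=1)
  Distance 9: (row=1, col=0), (row=5, col=0)
  Distance 10: (row=0, col=0)
Total reachable: 65 (grid has 65 open cells total)

Answer: Reachable cells: 65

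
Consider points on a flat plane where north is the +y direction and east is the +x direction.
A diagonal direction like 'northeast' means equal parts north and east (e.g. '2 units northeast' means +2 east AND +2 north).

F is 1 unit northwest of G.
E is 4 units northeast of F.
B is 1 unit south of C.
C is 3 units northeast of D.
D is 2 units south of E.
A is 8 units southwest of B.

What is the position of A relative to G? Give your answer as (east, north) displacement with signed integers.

Answer: A is at (east=-2, north=-3) relative to G.

Derivation:
Place G at the origin (east=0, north=0).
  F is 1 unit northwest of G: delta (east=-1, north=+1); F at (east=-1, north=1).
  E is 4 units northeast of F: delta (east=+4, north=+4); E at (east=3, north=5).
  D is 2 units south of E: delta (east=+0, north=-2); D at (east=3, north=3).
  C is 3 units northeast of D: delta (east=+3, north=+3); C at (east=6, north=6).
  B is 1 unit south of C: delta (east=+0, north=-1); B at (east=6, north=5).
  A is 8 units southwest of B: delta (east=-8, north=-8); A at (east=-2, north=-3).
Therefore A relative to G: (east=-2, north=-3).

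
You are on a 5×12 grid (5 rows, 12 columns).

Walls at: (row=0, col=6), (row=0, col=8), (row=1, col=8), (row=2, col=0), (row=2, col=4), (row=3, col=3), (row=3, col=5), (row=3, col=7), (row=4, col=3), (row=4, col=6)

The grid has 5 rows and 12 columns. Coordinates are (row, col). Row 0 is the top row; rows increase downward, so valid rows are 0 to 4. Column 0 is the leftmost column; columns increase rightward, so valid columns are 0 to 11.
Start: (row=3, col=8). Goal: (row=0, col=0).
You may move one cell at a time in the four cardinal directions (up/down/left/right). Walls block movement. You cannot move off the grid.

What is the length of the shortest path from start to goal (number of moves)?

Answer: Shortest path length: 11

Derivation:
BFS from (row=3, col=8) until reaching (row=0, col=0):
  Distance 0: (row=3, col=8)
  Distance 1: (row=2, col=8), (row=3, col=9), (row=4, col=8)
  Distance 2: (row=2, col=7), (row=2, col=9), (row=3, col=10), (row=4, col=7), (row=4, col=9)
  Distance 3: (row=1, col=7), (row=1, col=9), (row=2, col=6), (row=2, col=10), (row=3, col=11), (row=4, col=10)
  Distance 4: (row=0, col=7), (row=0, col=9), (row=1, col=6), (row=1, col=10), (row=2, col=5), (row=2, col=11), (row=3, col=6), (row=4, col=11)
  Distance 5: (row=0, col=10), (row=1, col=5), (row=1, col=11)
  Distance 6: (row=0, col=5), (row=0, col=11), (row=1, col=4)
  Distance 7: (row=0, col=4), (row=1, col=3)
  Distance 8: (row=0, col=3), (row=1, col=2), (row=2, col=3)
  Distance 9: (row=0, col=2), (row=1, col=1), (row=2, col=2)
  Distance 10: (row=0, col=1), (row=1, col=0), (row=2, col=1), (row=3, col=2)
  Distance 11: (row=0, col=0), (row=3, col=1), (row=4, col=2)  <- goal reached here
One shortest path (11 moves): (row=3, col=8) -> (row=2, col=8) -> (row=2, col=7) -> (row=2, col=6) -> (row=2, col=5) -> (row=1, col=5) -> (row=1, col=4) -> (row=1, col=3) -> (row=1, col=2) -> (row=1, col=1) -> (row=1, col=0) -> (row=0, col=0)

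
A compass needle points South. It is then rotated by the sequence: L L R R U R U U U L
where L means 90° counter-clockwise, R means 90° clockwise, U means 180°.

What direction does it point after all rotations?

Start: South
  L (left (90° counter-clockwise)) -> East
  L (left (90° counter-clockwise)) -> North
  R (right (90° clockwise)) -> East
  R (right (90° clockwise)) -> South
  U (U-turn (180°)) -> North
  R (right (90° clockwise)) -> East
  U (U-turn (180°)) -> West
  U (U-turn (180°)) -> East
  U (U-turn (180°)) -> West
  L (left (90° counter-clockwise)) -> South
Final: South

Answer: Final heading: South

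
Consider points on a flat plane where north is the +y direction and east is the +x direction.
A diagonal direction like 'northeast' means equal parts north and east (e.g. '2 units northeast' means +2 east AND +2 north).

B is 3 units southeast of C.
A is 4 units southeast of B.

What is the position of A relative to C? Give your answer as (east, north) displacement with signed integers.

Answer: A is at (east=7, north=-7) relative to C.

Derivation:
Place C at the origin (east=0, north=0).
  B is 3 units southeast of C: delta (east=+3, north=-3); B at (east=3, north=-3).
  A is 4 units southeast of B: delta (east=+4, north=-4); A at (east=7, north=-7).
Therefore A relative to C: (east=7, north=-7).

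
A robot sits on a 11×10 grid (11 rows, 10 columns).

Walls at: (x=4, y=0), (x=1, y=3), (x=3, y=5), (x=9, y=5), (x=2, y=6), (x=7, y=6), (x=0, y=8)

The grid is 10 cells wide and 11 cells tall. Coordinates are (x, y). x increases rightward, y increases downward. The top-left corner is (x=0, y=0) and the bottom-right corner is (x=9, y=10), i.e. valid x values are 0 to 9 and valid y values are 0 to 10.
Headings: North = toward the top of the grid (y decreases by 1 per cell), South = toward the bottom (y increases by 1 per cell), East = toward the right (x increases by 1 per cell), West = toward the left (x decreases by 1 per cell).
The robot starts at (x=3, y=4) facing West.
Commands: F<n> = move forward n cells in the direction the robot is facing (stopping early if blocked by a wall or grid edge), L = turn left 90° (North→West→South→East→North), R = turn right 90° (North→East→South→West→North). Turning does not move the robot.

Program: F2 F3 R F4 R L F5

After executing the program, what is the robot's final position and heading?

Start: (x=3, y=4), facing West
  F2: move forward 2, now at (x=1, y=4)
  F3: move forward 1/3 (blocked), now at (x=0, y=4)
  R: turn right, now facing North
  F4: move forward 4, now at (x=0, y=0)
  R: turn right, now facing East
  L: turn left, now facing North
  F5: move forward 0/5 (blocked), now at (x=0, y=0)
Final: (x=0, y=0), facing North

Answer: Final position: (x=0, y=0), facing North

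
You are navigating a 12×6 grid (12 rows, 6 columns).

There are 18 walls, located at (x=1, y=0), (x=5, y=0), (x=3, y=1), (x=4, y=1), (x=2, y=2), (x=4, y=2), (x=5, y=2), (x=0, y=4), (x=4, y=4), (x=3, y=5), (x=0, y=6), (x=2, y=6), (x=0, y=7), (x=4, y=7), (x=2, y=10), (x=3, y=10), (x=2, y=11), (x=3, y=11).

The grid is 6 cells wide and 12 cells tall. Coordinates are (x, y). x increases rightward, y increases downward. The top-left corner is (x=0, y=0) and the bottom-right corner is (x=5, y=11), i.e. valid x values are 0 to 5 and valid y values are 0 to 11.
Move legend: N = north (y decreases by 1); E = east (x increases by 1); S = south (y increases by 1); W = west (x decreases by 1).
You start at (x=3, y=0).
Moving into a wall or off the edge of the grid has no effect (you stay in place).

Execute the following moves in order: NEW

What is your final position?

Start: (x=3, y=0)
  N (north): blocked, stay at (x=3, y=0)
  E (east): (x=3, y=0) -> (x=4, y=0)
  W (west): (x=4, y=0) -> (x=3, y=0)
Final: (x=3, y=0)

Answer: Final position: (x=3, y=0)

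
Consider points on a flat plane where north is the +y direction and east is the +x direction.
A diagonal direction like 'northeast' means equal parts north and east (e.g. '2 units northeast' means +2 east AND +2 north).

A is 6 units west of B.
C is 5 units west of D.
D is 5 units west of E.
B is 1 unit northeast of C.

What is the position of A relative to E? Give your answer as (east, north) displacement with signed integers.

Answer: A is at (east=-15, north=1) relative to E.

Derivation:
Place E at the origin (east=0, north=0).
  D is 5 units west of E: delta (east=-5, north=+0); D at (east=-5, north=0).
  C is 5 units west of D: delta (east=-5, north=+0); C at (east=-10, north=0).
  B is 1 unit northeast of C: delta (east=+1, north=+1); B at (east=-9, north=1).
  A is 6 units west of B: delta (east=-6, north=+0); A at (east=-15, north=1).
Therefore A relative to E: (east=-15, north=1).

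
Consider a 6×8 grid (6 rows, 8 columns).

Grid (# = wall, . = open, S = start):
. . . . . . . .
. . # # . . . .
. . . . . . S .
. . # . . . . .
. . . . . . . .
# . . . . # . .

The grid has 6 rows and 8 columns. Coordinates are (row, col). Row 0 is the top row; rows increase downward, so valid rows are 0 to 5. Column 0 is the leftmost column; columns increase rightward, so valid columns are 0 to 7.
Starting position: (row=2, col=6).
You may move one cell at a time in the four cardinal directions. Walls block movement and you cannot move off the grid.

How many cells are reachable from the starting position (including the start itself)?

Answer: Reachable cells: 43

Derivation:
BFS flood-fill from (row=2, col=6):
  Distance 0: (row=2, col=6)
  Distance 1: (row=1, col=6), (row=2, col=5), (row=2, col=7), (row=3, col=6)
  Distance 2: (row=0, col=6), (row=1, col=5), (row=1, col=7), (row=2, col=4), (row=3, col=5), (row=3, col=7), (row=4, col=6)
  Distance 3: (row=0, col=5), (row=0, col=7), (row=1, col=4), (row=2, col=3), (row=3, col=4), (row=4, col=5), (row=4, col=7), (row=5, col=6)
  Distance 4: (row=0, col=4), (row=2, col=2), (row=3, col=3), (row=4, col=4), (row=5, col=7)
  Distance 5: (row=0, col=3), (row=2, col=1), (row=4, col=3), (row=5, col=4)
  Distance 6: (row=0, col=2), (row=1, col=1), (row=2, col=0), (row=3, col=1), (row=4, col=2), (row=5, col=3)
  Distance 7: (row=0, col=1), (row=1, col=0), (row=3, col=0), (row=4, col=1), (row=5, col=2)
  Distance 8: (row=0, col=0), (row=4, col=0), (row=5, col=1)
Total reachable: 43 (grid has 43 open cells total)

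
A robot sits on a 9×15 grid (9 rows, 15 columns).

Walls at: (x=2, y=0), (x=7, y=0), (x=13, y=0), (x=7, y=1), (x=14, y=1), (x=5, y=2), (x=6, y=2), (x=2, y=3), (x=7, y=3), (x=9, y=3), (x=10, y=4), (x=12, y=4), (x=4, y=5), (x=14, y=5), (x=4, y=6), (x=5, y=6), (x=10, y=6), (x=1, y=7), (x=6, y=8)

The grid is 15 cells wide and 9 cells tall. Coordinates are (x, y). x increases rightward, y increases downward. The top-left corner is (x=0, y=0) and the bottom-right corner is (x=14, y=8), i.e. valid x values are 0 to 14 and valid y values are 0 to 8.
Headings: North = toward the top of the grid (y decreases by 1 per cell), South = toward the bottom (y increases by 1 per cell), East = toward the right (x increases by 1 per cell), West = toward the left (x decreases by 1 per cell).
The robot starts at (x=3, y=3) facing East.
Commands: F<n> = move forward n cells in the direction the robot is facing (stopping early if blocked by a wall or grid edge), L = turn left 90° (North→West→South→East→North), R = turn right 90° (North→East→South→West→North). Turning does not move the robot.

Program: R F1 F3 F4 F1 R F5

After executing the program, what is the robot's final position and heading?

Answer: Final position: (x=0, y=8), facing West

Derivation:
Start: (x=3, y=3), facing East
  R: turn right, now facing South
  F1: move forward 1, now at (x=3, y=4)
  F3: move forward 3, now at (x=3, y=7)
  F4: move forward 1/4 (blocked), now at (x=3, y=8)
  F1: move forward 0/1 (blocked), now at (x=3, y=8)
  R: turn right, now facing West
  F5: move forward 3/5 (blocked), now at (x=0, y=8)
Final: (x=0, y=8), facing West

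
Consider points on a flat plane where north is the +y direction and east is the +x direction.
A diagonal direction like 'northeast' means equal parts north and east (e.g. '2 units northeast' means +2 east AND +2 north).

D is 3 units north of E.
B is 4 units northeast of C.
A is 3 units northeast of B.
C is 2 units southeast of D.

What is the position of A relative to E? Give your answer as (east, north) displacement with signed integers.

Place E at the origin (east=0, north=0).
  D is 3 units north of E: delta (east=+0, north=+3); D at (east=0, north=3).
  C is 2 units southeast of D: delta (east=+2, north=-2); C at (east=2, north=1).
  B is 4 units northeast of C: delta (east=+4, north=+4); B at (east=6, north=5).
  A is 3 units northeast of B: delta (east=+3, north=+3); A at (east=9, north=8).
Therefore A relative to E: (east=9, north=8).

Answer: A is at (east=9, north=8) relative to E.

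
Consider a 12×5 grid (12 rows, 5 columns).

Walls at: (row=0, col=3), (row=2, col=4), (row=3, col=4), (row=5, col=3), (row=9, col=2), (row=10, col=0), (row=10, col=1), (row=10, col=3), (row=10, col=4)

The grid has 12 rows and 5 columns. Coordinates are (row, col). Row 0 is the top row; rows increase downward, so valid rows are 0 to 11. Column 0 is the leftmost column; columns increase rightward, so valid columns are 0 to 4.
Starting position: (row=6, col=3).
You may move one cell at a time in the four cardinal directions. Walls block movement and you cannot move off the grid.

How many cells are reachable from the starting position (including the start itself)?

Answer: Reachable cells: 45

Derivation:
BFS flood-fill from (row=6, col=3):
  Distance 0: (row=6, col=3)
  Distance 1: (row=6, col=2), (row=6, col=4), (row=7, col=3)
  Distance 2: (row=5, col=2), (row=5, col=4), (row=6, col=1), (row=7, col=2), (row=7, col=4), (row=8, col=3)
  Distance 3: (row=4, col=2), (row=4, col=4), (row=5, col=1), (row=6, col=0), (row=7, col=1), (row=8, col=2), (row=8, col=4), (row=9, col=3)
  Distance 4: (row=3, col=2), (row=4, col=1), (row=4, col=3), (row=5, col=0), (row=7, col=0), (row=8, col=1), (row=9, col=4)
  Distance 5: (row=2, col=2), (row=3, col=1), (row=3, col=3), (row=4, col=0), (row=8, col=0), (row=9, col=1)
  Distance 6: (row=1, col=2), (row=2, col=1), (row=2, col=3), (row=3, col=0), (row=9, col=0)
  Distance 7: (row=0, col=2), (row=1, col=1), (row=1, col=3), (row=2, col=0)
  Distance 8: (row=0, col=1), (row=1, col=0), (row=1, col=4)
  Distance 9: (row=0, col=0), (row=0, col=4)
Total reachable: 45 (grid has 51 open cells total)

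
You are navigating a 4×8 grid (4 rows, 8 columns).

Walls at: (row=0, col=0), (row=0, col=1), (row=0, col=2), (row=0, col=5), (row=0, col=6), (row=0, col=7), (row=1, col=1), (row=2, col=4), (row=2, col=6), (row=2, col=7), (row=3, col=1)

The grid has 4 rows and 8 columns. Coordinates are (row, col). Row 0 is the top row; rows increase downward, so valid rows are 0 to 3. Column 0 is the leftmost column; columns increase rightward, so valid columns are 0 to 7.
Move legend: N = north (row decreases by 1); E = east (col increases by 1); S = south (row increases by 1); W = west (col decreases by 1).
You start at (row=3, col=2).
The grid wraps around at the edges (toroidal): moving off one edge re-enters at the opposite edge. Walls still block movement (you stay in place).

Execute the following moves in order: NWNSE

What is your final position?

Start: (row=3, col=2)
  N (north): (row=3, col=2) -> (row=2, col=2)
  W (west): (row=2, col=2) -> (row=2, col=1)
  N (north): blocked, stay at (row=2, col=1)
  S (south): blocked, stay at (row=2, col=1)
  E (east): (row=2, col=1) -> (row=2, col=2)
Final: (row=2, col=2)

Answer: Final position: (row=2, col=2)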